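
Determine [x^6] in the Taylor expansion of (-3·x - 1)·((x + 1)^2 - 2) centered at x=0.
Expand to order 6: (-3·x - 1)·((x + 1)^2 - 2) = -3·x^3 - 7·x^2 + x + 1 + O(x^7).
The coefficient of x^6 is 0.

Final answer: 0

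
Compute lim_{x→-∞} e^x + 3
Evaluate the dominant behaviour as x → -∞; each term tends to a finite value or vanishes.
Limit = 3.

Final answer: 3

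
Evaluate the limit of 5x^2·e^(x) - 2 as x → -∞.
The product is a 0·∞ indeterminate form at x → -∞.
Rewrite the product as 5x^2 / e^(-x) (an ∞/∞ form) and apply L'Hôpital, or use the standard hierarchy e^(|x|) ≫ |x^2| as x → -∞.
The indeterminate product → 0, so the limit = -2.

Final answer: -2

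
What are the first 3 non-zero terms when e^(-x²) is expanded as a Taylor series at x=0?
x^4/2 - x^2 + 1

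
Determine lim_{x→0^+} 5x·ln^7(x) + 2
The product is a 0·∞ indeterminate form at x → 0⁺.
Rewrite the product as 5·ln^7(x) / x^(-1) and apply L'Hôpital, or use the standard hierarchy x^(-1) ≫ |ln x|^7 as x → 0⁺.
The indeterminate product → 0, so the limit = 2.

Final answer: 2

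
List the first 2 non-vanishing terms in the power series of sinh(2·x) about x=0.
4·x^3/3 + 2·x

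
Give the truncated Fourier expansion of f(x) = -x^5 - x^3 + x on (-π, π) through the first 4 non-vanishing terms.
(-226 - 2·π^4 + 38·π^2)·sin(x) + (-4·π^2 + 5 + π^4)·sin(2·x) + (-2·π^4/3 + 10/81 + 22·π^2/27)·sin(3·x) + (-π^2/8 - 29/64 + π^4/2)·sin(4·x)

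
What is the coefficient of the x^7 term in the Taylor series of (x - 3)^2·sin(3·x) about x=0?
Expand to order 7: (x - 3)^2·sin(3·x) = -1053·x^7/560 - 243·x^6/20 + 549·x^5/40 + 27·x^4 - 75·x^3/2 - 18·x^2 + 27·x + O(x^8).
The coefficient of x^7 is -1053/560.

Final answer: -1053/560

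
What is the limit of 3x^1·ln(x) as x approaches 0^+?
This is a 0·∞ indeterminate form at x → 0⁺.
Rewrite the product as 3·ln(x) / x^(-1) and apply L'Hôpital, or use the standard hierarchy x^(-1) ≫ |ln x| as x → 0⁺.
The indeterminate product → 0, so the limit = 0.

Final answer: 0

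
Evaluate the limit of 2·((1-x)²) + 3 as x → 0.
Direct substitution at x = 0 gives 5.

Final answer: 5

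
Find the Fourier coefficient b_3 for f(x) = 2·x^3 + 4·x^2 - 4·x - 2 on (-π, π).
b_3 = (1/π) ∫_{-π}^{π} f(x)·sin(3x) dx.
Evaluate the integral (use parity and integration by parts as needed): b_3 = -32/9 + 4·π^2/3.

Final answer: -32/9 + 4·π^2/3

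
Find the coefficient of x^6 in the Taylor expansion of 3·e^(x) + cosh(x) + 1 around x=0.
Expand to order 6: 3·e^(x) + cosh(x) + 1 = x^6/180 + x^5/40 + x^4/6 + x^3/2 + 2·x^2 + 3·x + 5 + O(x^7).
The coefficient of x^6 is 1/180.

Final answer: 1/180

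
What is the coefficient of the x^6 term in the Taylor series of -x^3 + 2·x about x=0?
Expand to order 6: -x^3 + 2·x = -x^3 + 2·x + O(x^7).
The coefficient of x^6 is 0.

Final answer: 0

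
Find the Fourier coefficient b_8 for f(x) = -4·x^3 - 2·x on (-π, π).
b_8 = (1/π) ∫_{-π}^{π} f(x)·sin(8x) dx.
Evaluate the integral (use parity and integration by parts as needed): b_8 = 13/32 + π^2.

Final answer: 13/32 + π^2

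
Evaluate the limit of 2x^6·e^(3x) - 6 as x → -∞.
The product is a 0·∞ indeterminate form at x → -∞.
Rewrite the product as 2x^6 / e^(-3x) (an ∞/∞ form) and apply L'Hôpital, or use the standard hierarchy e^(3|x|) ≫ |x^6| as x → -∞.
The indeterminate product → 0, so the limit = -6.

Final answer: -6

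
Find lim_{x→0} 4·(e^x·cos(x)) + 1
Direct substitution at x = 0 gives 5.

Final answer: 5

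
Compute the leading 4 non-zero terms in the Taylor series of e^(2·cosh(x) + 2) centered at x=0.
91·x^6·e^(4)/360 + 7·x^4·e^(4)/12 + x^2·e^(4) + e^(4)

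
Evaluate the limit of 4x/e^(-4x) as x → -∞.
This is an ∞/∞ indeterminate form as x → -∞.
Compare growth rates of the dominant terms (exponentials ≫ polynomials ≫ logarithms), or apply L'Hôpital's rule; the quotient → 0.
Limit = 0.

Final answer: 0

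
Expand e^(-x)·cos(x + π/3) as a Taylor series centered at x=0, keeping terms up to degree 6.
-√(3)·x^6/180 + x^5·(1/60 + √(3)/60) - x^4/12 + x^3·(1/6 - √(3)/6) + √(3)·x^2/2 + x·(-√(3)/2 - 1/2) + 1/2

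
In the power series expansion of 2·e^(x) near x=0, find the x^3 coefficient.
Expand to order 3: 2·e^(x) = x^3/3 + x^2 + 2·x + 2 + O(x^4).
The coefficient of x^3 is 1/3.

Final answer: 1/3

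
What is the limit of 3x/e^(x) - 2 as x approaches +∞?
The quotient is an ∞/∞ indeterminate form as x → +∞.
The exponential denominator e^(x) dominates the polynomial numerator (e^x ≫ x as x → ∞), so the quotient → 0.
Adding the constant: 0 - 2 = -2. Limit = -2.

Final answer: -2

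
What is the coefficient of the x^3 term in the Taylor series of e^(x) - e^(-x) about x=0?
Expand to order 3: e^(x) - e^(-x) = x^3/3 + 2·x + O(x^4).
The coefficient of x^3 is 1/3.

Final answer: 1/3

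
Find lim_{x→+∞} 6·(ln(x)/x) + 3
Evaluate the dominant behaviour as x → +∞; each term tends to a finite value or vanishes.
Limit = 3.

Final answer: 3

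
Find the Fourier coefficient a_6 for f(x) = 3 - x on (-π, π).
a_6 = (1/π) ∫_{-π}^{π} f(x)·cos(6x) dx.
Evaluate the integral (use parity and integration by parts as needed): a_6 = 0.

Final answer: 0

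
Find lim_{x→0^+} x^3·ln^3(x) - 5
The product is a 0·∞ indeterminate form at x → 0⁺.
Rewrite the product as ln^3(x) / x^(-3) and apply L'Hôpital, or use the standard hierarchy x^(-3) ≫ |ln x|^3 as x → 0⁺.
The indeterminate product → 0, so the limit = -5.

Final answer: -5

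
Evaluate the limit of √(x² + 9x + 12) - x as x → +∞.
This is an ∞ − ∞ indeterminate form.
Multiply and divide by the conjugate √(x²+9x + 12) + x; the x² terms cancel, leaving (9x + 12)/(√(x²+9x + 12)+x) → 9/2.
Limit = 9/2.

Final answer: 9/2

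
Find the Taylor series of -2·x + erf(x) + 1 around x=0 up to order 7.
-x^7/(21·√(π)) + x^5/(5·√(π)) - 2·x^3/(3·√(π)) + x·(-2 + 2/√(π)) + 1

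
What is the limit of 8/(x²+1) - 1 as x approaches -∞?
Evaluate the dominant behaviour as x → -∞; each term tends to a finite value or vanishes.
Limit = -1.

Final answer: -1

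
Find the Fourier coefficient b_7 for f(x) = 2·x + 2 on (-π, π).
b_7 = (1/π) ∫_{-π}^{π} f(x)·sin(7x) dx.
Evaluate the integral (use parity and integration by parts as needed): b_7 = 4/7.

Final answer: 4/7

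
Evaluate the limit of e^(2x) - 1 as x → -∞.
Evaluate the dominant behaviour as x → -∞; each term tends to a finite value or vanishes.
Limit = -1.

Final answer: -1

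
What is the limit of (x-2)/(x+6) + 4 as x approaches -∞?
Evaluate the dominant behaviour as x → -∞; each term tends to a finite value or vanishes.
Limit = 5.

Final answer: 5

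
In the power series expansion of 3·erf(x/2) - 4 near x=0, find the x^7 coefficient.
Expand to order 7: 3·erf(x/2) - 4 = -x^7/(896·√(π)) + 3·x^5/(160·√(π)) - x^3/(4·√(π)) + 3·x/√(π) - 4 + O(x^8).
The coefficient of x^7 is -1/(896·√(π)).

Final answer: -1/(896·√(π))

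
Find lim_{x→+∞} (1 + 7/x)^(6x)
As x → +∞: write (1 + 7/x)^(6x) = ((1 + 7/x)^x)^6 → (e^7)^6 = e^42.
Limit = e^(42).

Final answer: e^(42)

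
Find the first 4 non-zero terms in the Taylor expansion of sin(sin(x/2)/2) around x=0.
-1661·x^7/82575360 + 19·x^5/40960 - 5·x^3/384 + x/4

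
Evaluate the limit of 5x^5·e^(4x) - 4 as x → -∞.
The product is a 0·∞ indeterminate form at x → -∞.
Rewrite the product as 5x^5 / e^(-4x) (an ∞/∞ form) and apply L'Hôpital, or use the standard hierarchy e^(4|x|) ≫ |x^5| as x → -∞.
The indeterminate product → 0, so the limit = -4.

Final answer: -4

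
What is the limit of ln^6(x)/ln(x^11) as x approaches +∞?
This is an ∞/∞ indeterminate form as x → +∞.
Write ln(x^11) = 11·ln(x), reducing the quotient to ln^5(x)/11 → ∞.
Limit = ∞.

Final answer: ∞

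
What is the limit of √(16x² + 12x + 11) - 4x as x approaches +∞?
As x → +∞: multiply by the conjugate to get (12x+11)/(√(16x²+12x+11)+4x); the denominator ~ 8x, so the limit is 12/8 = 3/2.
Limit = 3/2.

Final answer: 3/2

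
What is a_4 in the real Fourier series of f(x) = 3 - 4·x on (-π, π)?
a_4 = (1/π) ∫_{-π}^{π} f(x)·cos(4x) dx.
Evaluate the integral (use parity and integration by parts as needed): a_4 = 0.

Final answer: 0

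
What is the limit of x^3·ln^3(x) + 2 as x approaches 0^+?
The product is a 0·∞ indeterminate form at x → 0⁺.
Rewrite the product as ln^3(x) / x^(-3) and apply L'Hôpital, or use the standard hierarchy x^(-3) ≫ |ln x|^3 as x → 0⁺.
The indeterminate product → 0, so the limit = 2.

Final answer: 2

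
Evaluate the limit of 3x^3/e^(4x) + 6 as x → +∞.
The quotient is an ∞/∞ indeterminate form as x → +∞.
The exponential denominator e^(4x) dominates the polynomial numerator (e^x ≫ x^3 as x → ∞), so the quotient → 0.
Adding the constant: 0 + 6 = 6. Limit = 6.

Final answer: 6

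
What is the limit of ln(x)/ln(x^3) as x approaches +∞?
This is an ∞/∞ indeterminate form as x → +∞.
Write ln(x^3) = 3·ln(x), reducing the quotient to 1/3.
Limit = 1/3.

Final answer: 1/3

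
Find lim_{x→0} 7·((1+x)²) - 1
Direct substitution at x = 0 gives 6.

Final answer: 6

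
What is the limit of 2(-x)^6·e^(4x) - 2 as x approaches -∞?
The product is a 0·∞ indeterminate form at x → -∞.
Rewrite the product as 2(-x)^6 / e^(-4x) (an ∞/∞ form) and apply L'Hôpital, or use the standard hierarchy e^(4|x|) ≫ |(-x)^6| as x → -∞.
The indeterminate product → 0, so the limit = -2.

Final answer: -2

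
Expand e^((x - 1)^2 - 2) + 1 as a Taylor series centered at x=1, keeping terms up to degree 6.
(1 + e^(2))·e^(-2) + e^(-2)·(x - 1)^2 + e^(-2)·(x - 1)^4/2 + e^(-2)·(x - 1)^6/6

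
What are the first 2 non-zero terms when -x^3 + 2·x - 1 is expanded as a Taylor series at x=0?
2·x - 1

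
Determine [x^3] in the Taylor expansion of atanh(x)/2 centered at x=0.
Expand to order 3: atanh(x)/2 = x^3/6 + x/2 + O(x^4).
The coefficient of x^3 is 1/6.

Final answer: 1/6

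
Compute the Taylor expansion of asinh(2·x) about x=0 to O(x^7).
12·x^5/5 - 4·x^3/3 + 2·x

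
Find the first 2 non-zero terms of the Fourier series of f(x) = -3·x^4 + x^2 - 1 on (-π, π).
(-148 + 24·π^2)·cos(x) - 3·π^4/5 - 1 + π^2/3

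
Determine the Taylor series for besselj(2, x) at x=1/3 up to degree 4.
besselj(2, 1/3) + (-besselj(3, 1/3)/2 + besselj(1, 1/3)/2)·(x - 1/3) + (-besselj(2, 1/3)/4 + besselj(4, 1/3)/8 + besselj(0, 1/3)/8)·(x - 1/3)^2 + (-besselj(1, 1/3)/12 - besselj(5, 1/3)/48 + besselj(3, 1/3)/16)·(x - 1/3)^3 + (-besselj(0, 1/3)/96 - besselj(4, 1/3)/96 + besselj(6, 1/3)/384 + 7·besselj(2, 1/3)/384)·(x - 1/3)^4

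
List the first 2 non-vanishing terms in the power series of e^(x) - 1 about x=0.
x^2/2 + x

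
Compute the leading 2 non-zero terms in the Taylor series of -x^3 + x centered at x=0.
-x^3 + x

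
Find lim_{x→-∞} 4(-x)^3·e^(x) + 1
The product is a 0·∞ indeterminate form at x → -∞.
Rewrite the product as 4(-x)^3 / e^(-x) (an ∞/∞ form) and apply L'Hôpital, or use the standard hierarchy e^(|x|) ≫ |(-x)^3| as x → -∞.
The indeterminate product → 0, so the limit = 1.

Final answer: 1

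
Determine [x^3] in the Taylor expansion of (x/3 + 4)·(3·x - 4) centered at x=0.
Expand to order 3: (x/3 + 4)·(3·x - 4) = x^2 + 32·x/3 - 16 + O(x^4).
The coefficient of x^3 is 0.

Final answer: 0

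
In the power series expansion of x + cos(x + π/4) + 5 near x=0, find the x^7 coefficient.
Expand to order 7: x + cos(x + π/4) + 5 = √(2)·x^7/10080 - √(2)·x^6/1440 - √(2)·x^5/240 + √(2)·x^4/48 + √(2)·x^3/12 - √(2)·x^2/4 + x·(1 - √(2)/2) + √(2)/2 + 5 + O(x^8).
The coefficient of x^7 is √(2)/10080.

Final answer: √(2)/10080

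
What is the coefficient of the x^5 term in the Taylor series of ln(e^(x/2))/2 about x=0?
Expand to order 5: ln(e^(x/2))/2 = x/4 + O(x^6).
The coefficient of x^5 is 0.

Final answer: 0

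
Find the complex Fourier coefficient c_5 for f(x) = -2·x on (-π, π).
Compute the real Fourier coefficients first: a_5 = 0, b_5 = -4/5.
Then c_5 = (a_5 − i·b_5)/2 = 2·i/5.

Final answer: 2·i/5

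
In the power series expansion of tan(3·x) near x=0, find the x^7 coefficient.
Expand to order 7: tan(3·x) = 4131·x^7/35 + 162·x^5/5 + 9·x^3 + 3·x + O(x^8).
The coefficient of x^7 is 4131/35.

Final answer: 4131/35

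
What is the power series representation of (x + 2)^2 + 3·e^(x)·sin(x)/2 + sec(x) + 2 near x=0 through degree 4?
5·x^4/24 + x^3/2 + 3·x^2 + 11·x/2 + 7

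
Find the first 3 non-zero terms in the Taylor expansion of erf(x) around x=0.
x^5/(5·√(π)) - 2·x^3/(3·√(π)) + 2·x/√(π)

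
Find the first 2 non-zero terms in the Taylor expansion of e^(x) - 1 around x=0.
x^2/2 + x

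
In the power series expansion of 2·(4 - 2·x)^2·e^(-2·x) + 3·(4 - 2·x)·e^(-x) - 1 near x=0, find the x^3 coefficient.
Expand to order 3: 2·(4 - 2·x)^2·e^(-2·x) + 3·(4 - 2·x)·e^(-x) - 1 = -383·x^3/3 + 148·x^2 - 114·x + 43 + O(x^4).
The coefficient of x^3 is -383/3.

Final answer: -383/3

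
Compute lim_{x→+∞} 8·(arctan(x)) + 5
Evaluate the dominant behaviour as x → +∞; each term tends to a finite value or vanishes.
Limit = 5 + 4·π.

Final answer: 5 + 4·π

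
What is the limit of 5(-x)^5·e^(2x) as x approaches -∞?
This is a 0·∞ indeterminate form at x → -∞.
Rewrite the product as 5(-x)^5 / e^(-2x) (an ∞/∞ form) and apply L'Hôpital, or use the standard hierarchy e^(2|x|) ≫ |(-x)^5| as x → -∞.
The indeterminate product → 0, so the limit = 0.

Final answer: 0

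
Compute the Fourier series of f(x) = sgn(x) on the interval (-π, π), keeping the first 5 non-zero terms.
4·sin(x)/π + 4·sin(3·x)/(3·π) + 4·sin(5·x)/(5·π) + 4·sin(7·x)/(7·π) + 4·sin(9·x)/(9·π)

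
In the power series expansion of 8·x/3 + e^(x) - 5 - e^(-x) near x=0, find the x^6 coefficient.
Expand to order 6: 8·x/3 + e^(x) - 5 - e^(-x) = x^5/60 + x^3/3 + 14·x/3 - 5 + O(x^7).
The coefficient of x^6 is 0.

Final answer: 0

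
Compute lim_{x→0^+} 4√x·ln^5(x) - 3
The product is a 0·∞ indeterminate form at x → 0⁺.
Rewrite the product as 4·ln^5(x) / x^(-1/2) and apply L'Hôpital, or use the standard hierarchy x^(-1/2) ≫ |ln x|^5 as x → 0⁺.
The indeterminate product → 0, so the limit = -3.

Final answer: -3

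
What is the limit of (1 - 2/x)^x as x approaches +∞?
As x → +∞: this is the defining limit (1 - 2/x)^x → e^(-2).
Limit = e^(-2).

Final answer: e^(-2)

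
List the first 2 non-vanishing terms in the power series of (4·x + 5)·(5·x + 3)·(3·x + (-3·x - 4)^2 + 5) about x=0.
1182·x + 315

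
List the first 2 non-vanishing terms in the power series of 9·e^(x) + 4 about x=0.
9·x + 13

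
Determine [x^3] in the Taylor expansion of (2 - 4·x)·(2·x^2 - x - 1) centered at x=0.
Expand to order 3: (2 - 4·x)·(2·x^2 - x - 1) = -8·x^3 + 8·x^2 + 2·x - 2 + O(x^4).
The coefficient of x^3 is -8.

Final answer: -8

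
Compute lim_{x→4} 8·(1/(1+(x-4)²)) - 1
Direct substitution at x = 4 gives 7.

Final answer: 7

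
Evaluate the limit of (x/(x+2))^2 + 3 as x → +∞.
As x → +∞: x/(x+2) = 1/(1 + 2/x) → 1, and the 2nd power of a limit-1 base also → 1; with the additive constant, 1 + 3 = 4.
Limit = 4.

Final answer: 4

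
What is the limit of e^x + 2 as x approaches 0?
Direct substitution at x = 0 gives 3.

Final answer: 3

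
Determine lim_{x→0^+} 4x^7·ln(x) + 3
The product is a 0·∞ indeterminate form at x → 0⁺.
Rewrite the product as 4·ln(x) / x^(-7) and apply L'Hôpital, or use the standard hierarchy x^(-7) ≫ |ln x| as x → 0⁺.
The indeterminate product → 0, so the limit = 3.

Final answer: 3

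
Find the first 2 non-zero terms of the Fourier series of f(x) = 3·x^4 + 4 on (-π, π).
(144 - 24·π^2)·cos(x) + 4 + 3·π^4/5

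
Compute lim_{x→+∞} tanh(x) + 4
Evaluate the dominant behaviour as x → +∞; each term tends to a finite value or vanishes.
Limit = 5.

Final answer: 5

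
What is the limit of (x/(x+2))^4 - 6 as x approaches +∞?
As x → +∞: x/(x+2) = 1/(1 + 2/x) → 1, and the 4th power of a limit-1 base also → 1; with the additive constant, 1 - 6 = -5.
Limit = -5.

Final answer: -5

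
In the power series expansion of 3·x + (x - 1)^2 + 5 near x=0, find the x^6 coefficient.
Expand to order 6: 3·x + (x - 1)^2 + 5 = x^2 + x + 6 + O(x^7).
The coefficient of x^6 is 0.

Final answer: 0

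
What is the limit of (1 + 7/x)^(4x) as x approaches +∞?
As x → +∞: write (1 + 7/x)^(4x) = ((1 + 7/x)^x)^4 → (e^7)^4 = e^28.
Limit = e^(28).

Final answer: e^(28)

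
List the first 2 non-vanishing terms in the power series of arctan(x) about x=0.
-x^3/3 + x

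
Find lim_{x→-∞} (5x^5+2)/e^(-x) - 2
The quotient is an ∞/∞ indeterminate form as x → -∞.
Compare growth rates of the dominant terms (exponentials ≫ polynomials ≫ logarithms), or apply L'Hôpital's rule; the quotient → 0.
Adding the constant: 0 - 2 = -2. Limit = -2.

Final answer: -2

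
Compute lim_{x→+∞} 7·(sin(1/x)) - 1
Evaluate the dominant behaviour as x → +∞; each term tends to a finite value or vanishes.
Limit = -1.

Final answer: -1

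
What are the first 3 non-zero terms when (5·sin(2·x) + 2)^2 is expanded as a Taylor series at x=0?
100·x^2 + 40·x + 4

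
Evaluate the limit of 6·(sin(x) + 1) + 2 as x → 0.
Direct substitution at x = 0 gives 8.

Final answer: 8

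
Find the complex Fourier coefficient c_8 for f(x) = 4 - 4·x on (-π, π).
Compute the real Fourier coefficients first: a_8 = 0, b_8 = 1.
Then c_8 = (a_8 − i·b_8)/2 = -i/2.

Final answer: -i/2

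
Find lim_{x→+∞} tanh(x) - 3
Evaluate the dominant behaviour as x → +∞; each term tends to a finite value or vanishes.
Limit = -2.

Final answer: -2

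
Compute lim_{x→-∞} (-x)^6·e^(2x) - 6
The product is a 0·∞ indeterminate form at x → -∞.
Rewrite the product as (-x)^6 / e^(-2x) (an ∞/∞ form) and apply L'Hôpital, or use the standard hierarchy e^(2|x|) ≫ |(-x)^6| as x → -∞.
The indeterminate product → 0, so the limit = -6.

Final answer: -6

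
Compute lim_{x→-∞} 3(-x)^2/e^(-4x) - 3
The quotient is an ∞/∞ indeterminate form as x → -∞.
Compare growth rates of the dominant terms (exponentials ≫ polynomials ≫ logarithms), or apply L'Hôpital's rule; the quotient → 0.
Adding the constant: 0 - 3 = -3. Limit = -3.

Final answer: -3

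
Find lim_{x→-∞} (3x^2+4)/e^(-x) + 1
The quotient is an ∞/∞ indeterminate form as x → -∞.
Compare growth rates of the dominant terms (exponentials ≫ polynomials ≫ logarithms), or apply L'Hôpital's rule; the quotient → 0.
Adding the constant: 0 + 1 = 1. Limit = 1.

Final answer: 1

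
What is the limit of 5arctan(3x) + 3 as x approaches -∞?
Evaluate the dominant behaviour as x → -∞; each term tends to a finite value or vanishes.
Limit = 3 - 5·π/2.

Final answer: 3 - 5·π/2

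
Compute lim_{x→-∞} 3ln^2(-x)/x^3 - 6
The quotient is an ∞/∞ indeterminate form as x → -∞.
Compare growth rates of the dominant terms (exponentials ≫ polynomials ≫ logarithms), or apply L'Hôpital's rule; the quotient → 0.
Adding the constant: 0 - 6 = -6. Limit = -6.

Final answer: -6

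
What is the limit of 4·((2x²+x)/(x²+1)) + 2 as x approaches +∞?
Evaluate the dominant behaviour as x → +∞; each term tends to a finite value or vanishes.
Limit = 10.

Final answer: 10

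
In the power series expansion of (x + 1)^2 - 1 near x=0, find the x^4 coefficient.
Expand to order 4: (x + 1)^2 - 1 = x^2 + 2·x + O(x^5).
The coefficient of x^4 is 0.

Final answer: 0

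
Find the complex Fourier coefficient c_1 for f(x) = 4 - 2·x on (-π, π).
Compute the real Fourier coefficients first: a_1 = 0, b_1 = -4.
Then c_1 = (a_1 − i·b_1)/2 = 2·i.

Final answer: 2·i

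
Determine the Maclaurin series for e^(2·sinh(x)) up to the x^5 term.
19·x^5/20 + 4·x^4/3 + 5·x^3/3 + 2·x^2 + 2·x + 1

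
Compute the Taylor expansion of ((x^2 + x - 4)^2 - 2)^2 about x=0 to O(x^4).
168·x^3 - 132·x^2 - 224·x + 196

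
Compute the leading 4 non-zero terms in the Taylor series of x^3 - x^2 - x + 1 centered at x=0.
x^3 - x^2 - x + 1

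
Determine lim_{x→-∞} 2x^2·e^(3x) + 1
The product is a 0·∞ indeterminate form at x → -∞.
Rewrite the product as 2x^2 / e^(-3x) (an ∞/∞ form) and apply L'Hôpital, or use the standard hierarchy e^(3|x|) ≫ |x^2| as x → -∞.
The indeterminate product → 0, so the limit = 1.

Final answer: 1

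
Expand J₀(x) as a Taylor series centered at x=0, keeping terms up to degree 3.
1 - x^2/4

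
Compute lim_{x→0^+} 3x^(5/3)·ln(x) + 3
The product is a 0·∞ indeterminate form at x → 0⁺.
Rewrite the product as 3·ln(x) / x^(-5/3) and apply L'Hôpital, or use the standard hierarchy x^(-5/3) ≫ |ln x| as x → 0⁺.
The indeterminate product → 0, so the limit = 3.

Final answer: 3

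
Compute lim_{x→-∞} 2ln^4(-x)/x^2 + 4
The quotient is an ∞/∞ indeterminate form as x → -∞.
Compare growth rates of the dominant terms (exponentials ≫ polynomials ≫ logarithms), or apply L'Hôpital's rule; the quotient → 0.
Adding the constant: 0 + 4 = 4. Limit = 4.

Final answer: 4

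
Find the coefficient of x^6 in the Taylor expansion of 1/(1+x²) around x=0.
Expand to order 6: 1/(1+x²) = -x^6 + x^4 - x^2 + 1 + O(x^7).
The coefficient of x^6 is -1.

Final answer: -1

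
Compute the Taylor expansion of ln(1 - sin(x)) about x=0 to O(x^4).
-x^3/6 - x^2/2 - x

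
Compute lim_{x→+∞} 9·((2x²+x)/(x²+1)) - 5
Evaluate the dominant behaviour as x → +∞; each term tends to a finite value or vanishes.
Limit = 13.

Final answer: 13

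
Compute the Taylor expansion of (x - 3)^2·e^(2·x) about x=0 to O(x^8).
-4·x^7/105 - 2·x^6/15 - 4·x^5/15 + 2·x^3 + 7·x^2 + 12·x + 9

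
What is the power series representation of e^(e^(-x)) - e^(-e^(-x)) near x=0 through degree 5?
x^5·(-13·e/30 - e^(-1)/60) + x^4·(-e^(-1)/24 + 5·e/8) + x^3·(-5·e/6 + e^(-1)/6) + e·x^2 + x·(-e - e^(-1)) - e^(-1) + e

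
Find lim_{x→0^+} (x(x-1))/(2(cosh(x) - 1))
Both numerator and denominator → 0 as x → 0^+; this is a 0/0 indeterminate form.
Expand each to leading order near x = 0: numerator ~ -x, denominator ~ x^2.
The limit of the ratio is -∞.

Final answer: -∞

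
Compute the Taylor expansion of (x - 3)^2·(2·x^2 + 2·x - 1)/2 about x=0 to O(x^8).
x^4 - 5·x^3 + 5·x^2/2 + 12·x - 9/2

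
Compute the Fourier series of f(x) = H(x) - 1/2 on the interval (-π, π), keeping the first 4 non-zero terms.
2·sin(x)/π + 2·sin(3·x)/(3·π) + 2·sin(5·x)/(5·π) + 2·sin(7·x)/(7·π)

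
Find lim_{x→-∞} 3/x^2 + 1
Evaluate the dominant behaviour as x → -∞; each term tends to a finite value or vanishes.
Limit = 1.

Final answer: 1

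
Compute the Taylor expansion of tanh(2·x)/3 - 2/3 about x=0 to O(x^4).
-8·x^3/9 + 2·x/3 - 2/3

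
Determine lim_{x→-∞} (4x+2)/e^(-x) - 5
The quotient is an ∞/∞ indeterminate form as x → -∞.
Compare growth rates of the dominant terms (exponentials ≫ polynomials ≫ logarithms), or apply L'Hôpital's rule; the quotient → 0.
Adding the constant: 0 - 5 = -5. Limit = -5.

Final answer: -5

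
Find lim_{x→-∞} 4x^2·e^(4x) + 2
The product is a 0·∞ indeterminate form at x → -∞.
Rewrite the product as 4x^2 / e^(-4x) (an ∞/∞ form) and apply L'Hôpital, or use the standard hierarchy e^(4|x|) ≫ |x^2| as x → -∞.
The indeterminate product → 0, so the limit = 2.

Final answer: 2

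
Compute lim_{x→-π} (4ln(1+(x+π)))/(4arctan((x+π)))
Both numerator and denominator → 0 as x → -π; this is a 0/0 indeterminate form.
Expand each to leading order near x = -π: numerator ~ 4·(x + π), denominator ~ 4·(x + π).
The limit of the ratio is 1.

Final answer: 1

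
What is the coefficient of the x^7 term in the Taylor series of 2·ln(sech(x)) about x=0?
Expand to order 7: 2·ln(sech(x)) = -2·x^6/45 + x^4/6 - x^2 + O(x^8).
The coefficient of x^7 is 0.

Final answer: 0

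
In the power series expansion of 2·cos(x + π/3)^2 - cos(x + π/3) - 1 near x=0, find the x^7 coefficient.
Expand to order 7: 2·cos(x + π/3)^2 - cos(x + π/3) - 1 = 127·√(3)·x^7/10080 + 13·x^6/288 - 31·√(3)·x^5/240 - 17·x^4/48 + 7·√(3)·x^3/12 + 5·x^2/4 - √(3)·x/2 - 1 + O(x^8).
The coefficient of x^7 is 127·√(3)/10080.

Final answer: 127·√(3)/10080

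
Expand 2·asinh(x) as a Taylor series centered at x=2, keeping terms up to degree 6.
2·asinh(2) + 2·√(5)·(x - 2)/5 - 2·√(5)·(x - 2)^2/25 + 7·√(5)·(x - 2)^3/375 - √(5)·(x - 2)^4/250 + 7·√(5)·(x - 2)^5/12500 + 17·√(5)·(x - 2)^6/187500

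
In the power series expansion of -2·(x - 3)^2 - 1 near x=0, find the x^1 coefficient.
Expand to order 1: -2·(x - 3)^2 - 1 = 12·x - 19 + O(x^2).
The coefficient of x^1 is 12.

Final answer: 12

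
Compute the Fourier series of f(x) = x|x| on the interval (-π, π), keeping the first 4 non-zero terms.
(-8 + 2·π^2)·sin(x)/π - π·sin(2·x) + (-8 + 18·π^2)·sin(3·x)/(27·π) - π·sin(4·x)/2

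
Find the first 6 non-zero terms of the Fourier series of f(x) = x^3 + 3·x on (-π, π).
(-6 + 2·π^2)·sin(x) + (-π^2 - 3/2)·sin(2·x) + (14/9 + 2·π^2/3)·sin(3·x) + (-π^2/2 - 21/16)·sin(4·x) + (138/125 + 2·π^2/5)·sin(5·x) + (-π^2/3 - 17/18)·sin(6·x)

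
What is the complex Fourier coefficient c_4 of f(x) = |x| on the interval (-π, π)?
Compute the real Fourier coefficients first: a_4 = 0, b_4 = 0.
Then c_4 = (a_4 − i·b_4)/2 = 0.

Final answer: 0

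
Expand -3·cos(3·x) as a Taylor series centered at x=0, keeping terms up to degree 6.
243·x^6/80 - 81·x^4/8 + 27·x^2/2 - 3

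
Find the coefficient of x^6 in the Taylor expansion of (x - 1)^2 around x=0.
Expand to order 6: (x - 1)^2 = x^2 - 2·x + 1 + O(x^7).
The coefficient of x^6 is 0.

Final answer: 0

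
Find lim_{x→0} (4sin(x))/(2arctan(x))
Both numerator and denominator → 0 as x → 0; this is a 0/0 indeterminate form.
Expand each to leading order near x = 0: numerator ~ 4·x, denominator ~ 2·x.
The limit of the ratio is 2.

Final answer: 2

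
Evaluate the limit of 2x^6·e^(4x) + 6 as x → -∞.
The product is a 0·∞ indeterminate form at x → -∞.
Rewrite the product as 2x^6 / e^(-4x) (an ∞/∞ form) and apply L'Hôpital, or use the standard hierarchy e^(4|x|) ≫ |x^6| as x → -∞.
The indeterminate product → 0, so the limit = 6.

Final answer: 6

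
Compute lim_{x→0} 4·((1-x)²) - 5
Direct substitution at x = 0 gives -1.

Final answer: -1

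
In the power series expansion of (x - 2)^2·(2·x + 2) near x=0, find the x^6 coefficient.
Expand to order 6: (x - 2)^2·(2·x + 2) = 2·x^3 - 6·x^2 + 8 + O(x^7).
The coefficient of x^6 is 0.

Final answer: 0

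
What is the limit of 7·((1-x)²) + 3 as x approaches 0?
Direct substitution at x = 0 gives 10.

Final answer: 10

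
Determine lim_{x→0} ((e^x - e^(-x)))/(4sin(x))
Both numerator and denominator → 0 as x → 0; this is a 0/0 indeterminate form.
Expand each to leading order near x = 0: numerator ~ 2·x, denominator ~ 4·x.
The limit of the ratio is 1/2.

Final answer: 1/2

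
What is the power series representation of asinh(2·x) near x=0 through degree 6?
12·x^5/5 - 4·x^3/3 + 2·x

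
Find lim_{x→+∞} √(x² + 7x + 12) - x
This is an ∞ − ∞ indeterminate form.
Multiply and divide by the conjugate √(x²+7x + 12) + x; the x² terms cancel, leaving (7x + 12)/(√(x²+7x + 12)+x) → 7/2.
Limit = 7/2.

Final answer: 7/2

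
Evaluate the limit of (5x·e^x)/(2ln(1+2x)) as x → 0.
Both numerator and denominator → 0 as x → 0; this is a 0/0 indeterminate form.
Expand each to leading order near x = 0: numerator ~ 5·x, denominator ~ 4·x.
The limit of the ratio is 5/4.

Final answer: 5/4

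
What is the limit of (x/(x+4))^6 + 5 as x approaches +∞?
As x → +∞: x/(x+4) = 1/(1 + 4/x) → 1, and the 6th power of a limit-1 base also → 1; with the additive constant, 1 + 5 = 6.
Limit = 6.

Final answer: 6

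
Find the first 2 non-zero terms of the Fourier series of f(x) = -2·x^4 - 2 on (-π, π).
(-96 + 16·π^2)·cos(x) - 2·π^4/5 - 2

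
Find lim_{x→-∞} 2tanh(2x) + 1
Evaluate the dominant behaviour as x → -∞; each term tends to a finite value or vanishes.
Limit = -1.

Final answer: -1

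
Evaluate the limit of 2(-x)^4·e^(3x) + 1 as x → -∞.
The product is a 0·∞ indeterminate form at x → -∞.
Rewrite the product as 2(-x)^4 / e^(-3x) (an ∞/∞ form) and apply L'Hôpital, or use the standard hierarchy e^(3|x|) ≫ |(-x)^4| as x → -∞.
The indeterminate product → 0, so the limit = 1.

Final answer: 1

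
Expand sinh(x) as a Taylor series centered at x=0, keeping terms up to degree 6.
x^5/120 + x^3/6 + x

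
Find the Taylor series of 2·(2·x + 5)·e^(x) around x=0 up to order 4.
13·x^4/12 + 11·x^3/3 + 9·x^2 + 14·x + 10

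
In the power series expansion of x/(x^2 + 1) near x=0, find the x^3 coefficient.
Expand to order 3: x/(x^2 + 1) = -x^3 + x + O(x^4).
The coefficient of x^3 is -1.

Final answer: -1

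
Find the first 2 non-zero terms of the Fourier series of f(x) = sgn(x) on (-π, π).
4·sin(x)/π + 4·sin(3·x)/(3·π)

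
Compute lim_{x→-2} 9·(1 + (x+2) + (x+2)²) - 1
Direct substitution at x = -2 gives 8.

Final answer: 8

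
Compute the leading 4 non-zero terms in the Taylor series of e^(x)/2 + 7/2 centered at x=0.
x^3/12 + x^2/4 + x/2 + 4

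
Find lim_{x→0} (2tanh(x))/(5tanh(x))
Both numerator and denominator → 0 as x → 0; this is a 0/0 indeterminate form.
Expand each to leading order near x = 0: numerator ~ 2·x, denominator ~ 5·x.
The limit of the ratio is 2/5.

Final answer: 2/5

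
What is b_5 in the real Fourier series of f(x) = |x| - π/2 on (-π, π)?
b_5 = (1/π) ∫_{-π}^{π} f(x)·sin(5x) dx.
Evaluate the integral (use parity and integration by parts as needed): b_5 = 0.

Final answer: 0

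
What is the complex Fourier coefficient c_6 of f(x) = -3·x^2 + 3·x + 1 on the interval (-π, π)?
Compute the real Fourier coefficients first: a_6 = -1/3, b_6 = -1.
Then c_6 = (a_6 − i·b_6)/2 = -1/6 + i/2.

Final answer: -1/6 + i/2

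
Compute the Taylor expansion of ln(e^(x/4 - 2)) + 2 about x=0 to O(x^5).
x/4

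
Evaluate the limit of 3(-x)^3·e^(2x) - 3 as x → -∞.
The product is a 0·∞ indeterminate form at x → -∞.
Rewrite the product as 3(-x)^3 / e^(-2x) (an ∞/∞ form) and apply L'Hôpital, or use the standard hierarchy e^(2|x|) ≫ |(-x)^3| as x → -∞.
The indeterminate product → 0, so the limit = -3.

Final answer: -3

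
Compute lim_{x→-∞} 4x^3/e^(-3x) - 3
The quotient is an ∞/∞ indeterminate form as x → -∞.
Compare growth rates of the dominant terms (exponentials ≫ polynomials ≫ logarithms), or apply L'Hôpital's rule; the quotient → 0.
Adding the constant: 0 - 3 = -3. Limit = -3.

Final answer: -3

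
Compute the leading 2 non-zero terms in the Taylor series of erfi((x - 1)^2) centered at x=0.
-4·e·x/√(π) + erfi(1)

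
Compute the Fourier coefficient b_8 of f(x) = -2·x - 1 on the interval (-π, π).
b_8 = (1/π) ∫_{-π}^{π} f(x)·sin(8x) dx.
Evaluate the integral (use parity and integration by parts as needed): b_8 = 1/2.

Final answer: 1/2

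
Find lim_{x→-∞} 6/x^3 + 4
Evaluate the dominant behaviour as x → -∞; each term tends to a finite value or vanishes.
Limit = 4.

Final answer: 4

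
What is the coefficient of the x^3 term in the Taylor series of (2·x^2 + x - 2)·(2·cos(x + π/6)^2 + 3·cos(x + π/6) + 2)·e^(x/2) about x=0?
Expand to order 3: (2·x^2 + x - 2)·(2·cos(x + π/6)^2 + 3·cos(x + π/6) + 2)·e^(x/2) = x^3·(-47·√(3)/24 - 1/12) + x^2·(39·√(3)/8 + 79/8) + x·(3 + 2·√(3)) - 7 - 3·√(3) + O(x^4).
The coefficient of x^3 is -47·√(3)/24 - 1/12.

Final answer: -47·√(3)/24 - 1/12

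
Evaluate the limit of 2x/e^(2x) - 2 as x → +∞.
The quotient is an ∞/∞ indeterminate form as x → +∞.
The exponential denominator e^(2x) dominates the polynomial numerator (e^x ≫ x as x → ∞), so the quotient → 0.
Adding the constant: 0 - 2 = -2. Limit = -2.

Final answer: -2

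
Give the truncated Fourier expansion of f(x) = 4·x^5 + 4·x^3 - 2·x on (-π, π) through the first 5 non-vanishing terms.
(-152·π^2 + 8·π^4 + 908)·sin(x) + (-4·π^4 - 22 + 16·π^2)·sin(2·x) + (-88·π^2/27 + 68/81 + 8·π^4/3)·sin(3·x) + (-2·π^4 + 13/16 + π^2/2)·sin(4·x) + (-548/625 + 8·π^2/25 + 8·π^4/5)·sin(5·x)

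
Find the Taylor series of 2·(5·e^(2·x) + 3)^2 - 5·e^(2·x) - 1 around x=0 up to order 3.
1820·x^3/3 + 510·x^2 + 310·x + 122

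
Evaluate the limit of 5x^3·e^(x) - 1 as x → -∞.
The product is a 0·∞ indeterminate form at x → -∞.
Rewrite the product as 5x^3 / e^(-x) (an ∞/∞ form) and apply L'Hôpital, or use the standard hierarchy e^(|x|) ≫ |x^3| as x → -∞.
The indeterminate product → 0, so the limit = -1.

Final answer: -1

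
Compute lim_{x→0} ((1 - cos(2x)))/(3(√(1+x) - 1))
Both numerator and denominator → 0 as x → 0; this is a 0/0 indeterminate form.
Expand each to leading order near x = 0: numerator ~ 2·x^2, denominator ~ 3·x/2.
The limit of the ratio is 0.

Final answer: 0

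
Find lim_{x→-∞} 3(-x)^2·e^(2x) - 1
The product is a 0·∞ indeterminate form at x → -∞.
Rewrite the product as 3(-x)^2 / e^(-2x) (an ∞/∞ form) and apply L'Hôpital, or use the standard hierarchy e^(2|x|) ≫ |(-x)^2| as x → -∞.
The indeterminate product → 0, so the limit = -1.

Final answer: -1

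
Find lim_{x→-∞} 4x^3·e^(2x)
This is a 0·∞ indeterminate form at x → -∞.
Rewrite the product as 4x^3 / e^(-2x) (an ∞/∞ form) and apply L'Hôpital, or use the standard hierarchy e^(2|x|) ≫ |x^3| as x → -∞.
The indeterminate product → 0, so the limit = 0.

Final answer: 0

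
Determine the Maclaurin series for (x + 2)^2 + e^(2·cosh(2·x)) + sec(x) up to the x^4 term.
x^4·(5/24 + 28·e^(2)/3) + x^2·(3/2 + 4·e^(2)) + 4·x + 5 + e^(2)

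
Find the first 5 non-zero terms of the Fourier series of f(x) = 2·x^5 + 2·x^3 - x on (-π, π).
(-76·π^2 + 4·π^4 + 454)·sin(x) + (-2·π^4 - 11 + 8·π^2)·sin(2·x) + (-44·π^2/27 + 34/81 + 4·π^4/3)·sin(3·x) + (-π^4 + 13/32 + π^2/4)·sin(4·x) + (-274/625 + 4·π^2/25 + 4·π^4/5)·sin(5·x)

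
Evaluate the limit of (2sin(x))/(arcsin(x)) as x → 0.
Both numerator and denominator → 0 as x → 0; this is a 0/0 indeterminate form.
Expand each to leading order near x = 0: numerator ~ 2·x, denominator ~ x.
The limit of the ratio is 2.

Final answer: 2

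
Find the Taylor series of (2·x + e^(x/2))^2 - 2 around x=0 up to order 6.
7·x^6/2880 + 3·x^5/160 + x^4/8 + 2·x^3/3 + 13·x^2/2 + 5·x - 1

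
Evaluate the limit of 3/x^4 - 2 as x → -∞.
Evaluate the dominant behaviour as x → -∞; each term tends to a finite value or vanishes.
Limit = -2.

Final answer: -2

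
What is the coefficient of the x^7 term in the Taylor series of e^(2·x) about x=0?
Expand to order 7: e^(2·x) = 8·x^7/315 + 4·x^6/45 + 4·x^5/15 + 2·x^4/3 + 4·x^3/3 + 2·x^2 + 2·x + 1 + O(x^8).
The coefficient of x^7 is 8/315.

Final answer: 8/315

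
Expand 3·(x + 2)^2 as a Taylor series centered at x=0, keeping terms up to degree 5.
3·x^2 + 12·x + 12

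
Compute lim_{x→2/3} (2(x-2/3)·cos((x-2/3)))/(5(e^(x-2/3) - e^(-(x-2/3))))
Both numerator and denominator → 0 as x → 2/3; this is a 0/0 indeterminate form.
Expand each to leading order near x = 2/3: numerator ~ 2·(x - 2/3), denominator ~ 10·(x - 2/3).
The limit of the ratio is 1/5.

Final answer: 1/5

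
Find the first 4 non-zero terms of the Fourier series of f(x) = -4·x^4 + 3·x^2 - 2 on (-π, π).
(-204 + 32·π^2)·cos(x) + (15 - 8·π^2)·cos(2·x) + (-100/27 + 32·π^2/9)·cos(3·x) - 4·π^4/5 - 2 + π^2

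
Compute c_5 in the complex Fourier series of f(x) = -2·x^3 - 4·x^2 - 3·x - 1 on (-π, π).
Compute the real Fourier coefficients first: a_5 = 16/25, b_5 = -4·π^2/5 - 126/125.
Then c_5 = (a_5 − i·b_5)/2 = 8/25 + 63·i/125 + 2·i·π^2/5.

Final answer: 8/25 + 63·i/125 + 2·i·π^2/5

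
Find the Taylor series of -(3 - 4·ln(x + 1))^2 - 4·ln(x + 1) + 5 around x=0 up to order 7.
492·x^7/35 - 698·x^6/45 + 52·x^5/3 - 59·x^4/3 + 68·x^3/3 - 26·x^2 + 20·x - 4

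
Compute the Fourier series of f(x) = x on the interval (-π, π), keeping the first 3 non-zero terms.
2·sin(x) - sin(2·x) + 2·sin(3·x)/3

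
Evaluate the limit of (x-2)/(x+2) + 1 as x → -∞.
Evaluate the dominant behaviour as x → -∞; each term tends to a finite value or vanishes.
Limit = 2.

Final answer: 2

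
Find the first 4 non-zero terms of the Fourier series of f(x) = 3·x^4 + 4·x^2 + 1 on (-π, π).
(128 - 24·π^2)·cos(x) + (-5 + 6·π^2)·cos(2·x) - 8·π^2·cos(3·x)/3 + 1 + 4·π^2/3 + 3·π^4/5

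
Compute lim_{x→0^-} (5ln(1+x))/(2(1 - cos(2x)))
Both numerator and denominator → 0 as x → 0^-; this is a 0/0 indeterminate form.
Expand each to leading order near x = 0: numerator ~ 5·x, denominator ~ 4·x^2.
The limit of the ratio is -∞.

Final answer: -∞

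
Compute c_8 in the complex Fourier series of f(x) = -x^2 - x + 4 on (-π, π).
Compute the real Fourier coefficients first: a_8 = -1/16, b_8 = 1/4.
Then c_8 = (a_8 − i·b_8)/2 = -1/32 - i/8.

Final answer: -1/32 - i/8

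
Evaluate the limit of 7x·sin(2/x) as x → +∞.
As x → +∞: let u = 2/x → 0⁺; then 7·x·sin(2/x) = 7·2·sin(u)/u → 7·2·1 = 14.
Limit = 14.

Final answer: 14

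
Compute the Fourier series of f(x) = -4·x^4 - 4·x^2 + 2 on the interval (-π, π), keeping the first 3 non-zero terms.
(-176 + 32·π^2)·cos(x) + (8 - 8·π^2)·cos(2·x) - 4·π^4/5 - 4·π^2/3 + 2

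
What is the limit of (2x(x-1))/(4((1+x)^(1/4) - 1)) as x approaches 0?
Both numerator and denominator → 0 as x → 0; this is a 0/0 indeterminate form.
Expand each to leading order near x = 0: numerator ~ -2·x, denominator ~ x.
The limit of the ratio is -2.

Final answer: -2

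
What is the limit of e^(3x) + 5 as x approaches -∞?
Evaluate the dominant behaviour as x → -∞; each term tends to a finite value or vanishes.
Limit = 5.

Final answer: 5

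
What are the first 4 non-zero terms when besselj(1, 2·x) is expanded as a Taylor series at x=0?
-x^7/144 + x^5/12 - x^3/2 + x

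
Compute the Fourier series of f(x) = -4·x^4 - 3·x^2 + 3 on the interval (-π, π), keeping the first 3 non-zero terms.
(-180 + 32·π^2)·cos(x) + (9 - 8·π^2)·cos(2·x) - 4·π^4/5 - π^2 + 3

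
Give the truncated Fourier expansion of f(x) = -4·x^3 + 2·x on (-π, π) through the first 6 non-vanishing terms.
(52 - 8·π^2)·sin(x) + (-8 + 4·π^2)·sin(2·x) + (28/9 - 8·π^2/3)·sin(3·x) + (-7/4 + 2·π^2)·sin(4·x) + (148/125 - 8·π^2/5)·sin(5·x) + (-8/9 + 4·π^2/3)·sin(6·x)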